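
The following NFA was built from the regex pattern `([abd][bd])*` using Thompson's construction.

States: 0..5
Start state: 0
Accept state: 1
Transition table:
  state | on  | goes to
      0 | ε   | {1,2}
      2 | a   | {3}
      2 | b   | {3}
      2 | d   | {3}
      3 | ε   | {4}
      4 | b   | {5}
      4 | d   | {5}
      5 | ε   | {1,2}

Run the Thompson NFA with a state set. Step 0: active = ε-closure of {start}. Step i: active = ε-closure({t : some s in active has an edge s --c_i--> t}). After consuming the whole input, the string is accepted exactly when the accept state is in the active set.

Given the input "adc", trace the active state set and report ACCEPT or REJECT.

Answer: REJECT

Steps:
initial (ε-close {0}): {0,1,2}
'a' @ 1: {3,4}
'd' @ 2: {1,2,5}  (accept∈set)
'c' @ 3: {}  — dead — no transitions
final: {}; accept 1 not in set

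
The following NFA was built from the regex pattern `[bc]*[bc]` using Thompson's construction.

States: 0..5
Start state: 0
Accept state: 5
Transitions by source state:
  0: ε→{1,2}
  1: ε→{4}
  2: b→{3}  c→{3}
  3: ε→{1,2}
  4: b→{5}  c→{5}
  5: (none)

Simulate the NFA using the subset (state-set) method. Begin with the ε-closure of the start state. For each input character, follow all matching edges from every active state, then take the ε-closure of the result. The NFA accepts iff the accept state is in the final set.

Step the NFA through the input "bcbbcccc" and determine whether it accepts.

Answer: ACCEPT

Steps:
start: ε-closure({0}) = {0,1,2,4}
'b' @ 1: {1,2,3,4,5}  ✓accept
'c' @ 2: {1,2,3,4,5}  ✓accept
'b' @ 3: {1,2,3,4,5}  ✓accept
'b' @ 4: {1,2,3,4,5}  ✓accept
'c' @ 5: {1,2,3,4,5}  ✓accept
'c' @ 6: {1,2,3,4,5}  ✓accept
'c' @ 7: {1,2,3,4,5}  ✓accept
'c' @ 8: {1,2,3,4,5}  ✓accept
after full input: {1,2,3,4,5}  (accept=5 in)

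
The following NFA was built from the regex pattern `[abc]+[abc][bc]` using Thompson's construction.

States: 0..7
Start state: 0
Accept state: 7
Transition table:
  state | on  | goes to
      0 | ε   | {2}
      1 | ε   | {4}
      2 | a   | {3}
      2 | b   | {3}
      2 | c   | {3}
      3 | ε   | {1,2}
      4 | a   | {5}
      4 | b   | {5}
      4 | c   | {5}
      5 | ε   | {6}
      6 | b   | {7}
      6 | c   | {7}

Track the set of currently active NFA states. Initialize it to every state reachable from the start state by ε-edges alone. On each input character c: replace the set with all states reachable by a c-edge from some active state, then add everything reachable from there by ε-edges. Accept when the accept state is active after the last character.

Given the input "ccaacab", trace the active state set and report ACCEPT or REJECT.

Answer: ACCEPT

Steps:
initial (ε-close {0}): {0,2}
'c' @ 1: {1,2,3,4}
'c' @ 2: {1,2,3,4,5,6}
'a' @ 3: {1,2,3,4,5,6}
'a' @ 4: {1,2,3,4,5,6}
'c' @ 5: {1,2,3,4,5,6,7}  [accepting]
'a' @ 6: {1,2,3,4,5,6}
'b' @ 7: {1,2,3,4,5,6,7}  [accepting]
after full input: {1,2,3,4,5,6,7}  (accept=7 in)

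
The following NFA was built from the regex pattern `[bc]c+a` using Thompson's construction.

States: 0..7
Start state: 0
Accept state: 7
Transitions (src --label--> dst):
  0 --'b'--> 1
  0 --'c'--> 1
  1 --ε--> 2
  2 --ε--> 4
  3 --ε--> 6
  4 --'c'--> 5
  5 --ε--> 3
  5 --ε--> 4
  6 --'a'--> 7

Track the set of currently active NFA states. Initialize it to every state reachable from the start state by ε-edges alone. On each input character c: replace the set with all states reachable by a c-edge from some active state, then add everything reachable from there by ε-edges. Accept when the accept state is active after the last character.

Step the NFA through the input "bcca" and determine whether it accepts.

S₀ = ε-closure({0}) = {0}
'b' @ 1: {1,2,4}
'c' @ 2: {3,4,5,6}
'c' @ 3: {3,4,5,6}
'a' @ 4: {7}  [accepting]
final: {7}; accept 7 in set

Answer: ACCEPT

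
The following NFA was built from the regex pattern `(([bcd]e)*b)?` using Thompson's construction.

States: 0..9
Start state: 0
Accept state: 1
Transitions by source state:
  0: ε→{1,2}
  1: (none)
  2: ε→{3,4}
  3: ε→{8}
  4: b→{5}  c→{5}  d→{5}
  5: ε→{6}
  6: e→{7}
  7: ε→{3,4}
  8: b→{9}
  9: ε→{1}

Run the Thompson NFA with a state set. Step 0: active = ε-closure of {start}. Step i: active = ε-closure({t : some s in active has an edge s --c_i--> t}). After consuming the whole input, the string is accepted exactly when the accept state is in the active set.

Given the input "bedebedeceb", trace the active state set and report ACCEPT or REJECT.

S₀ = ε-closure({0}) = {0,1,2,3,4,8}
'b' @ 1: {1,5,6,9}  (accept∈set)
'e' @ 2: {3,4,7,8}
'd' @ 3: {5,6}
'e' @ 4: {3,4,7,8}
'b' @ 5: {1,5,6,9}  (accept∈set)
'e' @ 6: {3,4,7,8}
'd' @ 7: {5,6}
'e' @ 8: {3,4,7,8}
'c' @ 9: {5,6}
'e' @ 10: {3,4,7,8}
'b' @ 11: {1,5,6,9}  (accept∈set)
final: {1,5,6,9}; accept 1 in set

Answer: ACCEPT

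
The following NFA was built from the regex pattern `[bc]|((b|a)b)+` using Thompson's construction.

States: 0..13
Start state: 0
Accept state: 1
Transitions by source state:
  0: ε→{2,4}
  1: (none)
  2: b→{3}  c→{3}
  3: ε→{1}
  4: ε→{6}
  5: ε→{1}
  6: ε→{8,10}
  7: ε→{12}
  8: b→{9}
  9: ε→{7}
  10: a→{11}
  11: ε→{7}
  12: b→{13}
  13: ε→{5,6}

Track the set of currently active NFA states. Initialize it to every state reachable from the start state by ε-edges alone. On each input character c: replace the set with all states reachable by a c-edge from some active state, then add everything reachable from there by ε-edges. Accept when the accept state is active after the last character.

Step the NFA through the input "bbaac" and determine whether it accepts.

Answer: REJECT

Derivation:
S₀ = ε-closure({0}) = {0,2,4,6,8,10}
'b' @ 1: {1,3,7,9,12}  ✓accept
'b' @ 2: {1,5,6,8,10,13}  ✓accept
'a' @ 3: {7,11,12}
'a' @ 4: {}  — dead — no transitions
rest 'c' ignored (set empty)
after full input: {}  (accept=1 not in)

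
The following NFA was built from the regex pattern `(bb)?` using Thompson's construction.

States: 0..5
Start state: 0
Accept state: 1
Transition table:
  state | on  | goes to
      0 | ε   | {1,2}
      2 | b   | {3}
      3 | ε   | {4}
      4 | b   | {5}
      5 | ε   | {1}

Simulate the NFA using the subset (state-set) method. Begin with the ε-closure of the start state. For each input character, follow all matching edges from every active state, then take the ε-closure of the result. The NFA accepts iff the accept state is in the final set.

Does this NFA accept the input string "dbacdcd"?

Answer: REJECT

Steps:
initial (ε-close {0}): {0,1,2}
'd' @ 1: {}  — dead — no transitions
rest 'bacdcd' ignored (set empty)
final: {}; accept 1 not in set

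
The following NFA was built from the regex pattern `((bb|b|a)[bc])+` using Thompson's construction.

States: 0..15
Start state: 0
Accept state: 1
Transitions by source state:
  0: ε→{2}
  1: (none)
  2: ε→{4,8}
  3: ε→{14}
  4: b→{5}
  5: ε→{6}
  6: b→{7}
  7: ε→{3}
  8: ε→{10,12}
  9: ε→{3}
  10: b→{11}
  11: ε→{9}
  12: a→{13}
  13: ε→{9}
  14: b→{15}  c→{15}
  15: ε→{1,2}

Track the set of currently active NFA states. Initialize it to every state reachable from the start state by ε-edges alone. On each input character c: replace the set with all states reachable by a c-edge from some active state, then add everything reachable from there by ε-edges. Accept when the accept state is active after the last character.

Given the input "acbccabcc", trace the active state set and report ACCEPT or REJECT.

Answer: REJECT

Trace:
start: ε-closure({0}) = {0,2,4,8,10,12}
'a' @ 1: {3,9,13,14}
'c' @ 2: {1,2,4,8,10,12,15}  (accept∈set)
'b' @ 3: {3,5,6,9,11,14}
'c' @ 4: {1,2,4,8,10,12,15}  (accept∈set)
'c' @ 5: {}  — dead — no transitions
rest 'abcc' ignored (set empty)
final: {}; accept 1 not in set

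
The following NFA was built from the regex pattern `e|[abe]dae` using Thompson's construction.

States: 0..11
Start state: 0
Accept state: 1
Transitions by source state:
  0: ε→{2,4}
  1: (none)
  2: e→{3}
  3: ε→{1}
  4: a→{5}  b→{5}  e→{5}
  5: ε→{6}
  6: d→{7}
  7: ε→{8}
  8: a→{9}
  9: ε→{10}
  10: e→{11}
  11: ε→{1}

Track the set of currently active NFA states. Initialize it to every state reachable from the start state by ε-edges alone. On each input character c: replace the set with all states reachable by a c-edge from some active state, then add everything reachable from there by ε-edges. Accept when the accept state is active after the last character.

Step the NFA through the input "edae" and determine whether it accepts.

initial (ε-close {0}): {0,2,4}
'e' @ 1: {1,3,5,6}  ✓accept
'd' @ 2: {7,8}
'a' @ 3: {9,10}
'e' @ 4: {1,11}  ✓accept
after full input: {1,11}  (accept=1 in)

Answer: ACCEPT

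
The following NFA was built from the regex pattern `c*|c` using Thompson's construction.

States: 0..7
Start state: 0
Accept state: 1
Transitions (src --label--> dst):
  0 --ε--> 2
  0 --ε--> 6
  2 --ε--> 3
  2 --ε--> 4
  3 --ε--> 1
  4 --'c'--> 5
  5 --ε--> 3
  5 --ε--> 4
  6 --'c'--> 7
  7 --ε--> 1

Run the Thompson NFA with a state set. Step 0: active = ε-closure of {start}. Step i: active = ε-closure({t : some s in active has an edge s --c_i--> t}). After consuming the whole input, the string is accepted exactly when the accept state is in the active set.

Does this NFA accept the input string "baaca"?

S₀ = ε-closure({0}) = {0,1,2,3,4,6}
'b' @ 1: {}  — dead — no transitions
rest 'aaca' ignored (set empty)
end set {} — state 1 not in

Answer: REJECT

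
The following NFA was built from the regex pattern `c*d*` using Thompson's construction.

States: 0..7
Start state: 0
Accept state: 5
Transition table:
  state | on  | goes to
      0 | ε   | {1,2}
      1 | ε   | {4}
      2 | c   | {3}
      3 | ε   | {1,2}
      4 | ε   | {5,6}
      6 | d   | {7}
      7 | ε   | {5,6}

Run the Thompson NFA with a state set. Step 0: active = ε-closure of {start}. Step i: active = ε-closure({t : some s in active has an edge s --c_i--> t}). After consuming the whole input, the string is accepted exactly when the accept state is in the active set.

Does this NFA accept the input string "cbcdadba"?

S₀ = ε-closure({0}) = {0,1,2,4,5,6}
'c' @ 1: {1,2,3,4,5,6}  [accepting]
'b' @ 2: {}  — no active states
rest 'cdadba' ignored (set empty)
end set {} — state 5 not in

Answer: REJECT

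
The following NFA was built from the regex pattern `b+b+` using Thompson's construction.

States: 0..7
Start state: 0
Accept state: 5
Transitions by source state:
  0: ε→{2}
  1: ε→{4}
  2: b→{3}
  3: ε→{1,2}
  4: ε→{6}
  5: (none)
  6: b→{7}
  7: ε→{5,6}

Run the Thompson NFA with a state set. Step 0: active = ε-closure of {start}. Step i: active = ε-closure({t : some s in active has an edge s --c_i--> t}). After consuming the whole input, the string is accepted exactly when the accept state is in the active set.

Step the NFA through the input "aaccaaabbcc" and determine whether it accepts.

S₀ = ε-closure({0}) = {0,2}
'a' @ 1: {}  — dead — no transitions
rest 'accaaabbcc' ignored (set empty)
after full input: {}  (accept=5 not in)

Answer: REJECT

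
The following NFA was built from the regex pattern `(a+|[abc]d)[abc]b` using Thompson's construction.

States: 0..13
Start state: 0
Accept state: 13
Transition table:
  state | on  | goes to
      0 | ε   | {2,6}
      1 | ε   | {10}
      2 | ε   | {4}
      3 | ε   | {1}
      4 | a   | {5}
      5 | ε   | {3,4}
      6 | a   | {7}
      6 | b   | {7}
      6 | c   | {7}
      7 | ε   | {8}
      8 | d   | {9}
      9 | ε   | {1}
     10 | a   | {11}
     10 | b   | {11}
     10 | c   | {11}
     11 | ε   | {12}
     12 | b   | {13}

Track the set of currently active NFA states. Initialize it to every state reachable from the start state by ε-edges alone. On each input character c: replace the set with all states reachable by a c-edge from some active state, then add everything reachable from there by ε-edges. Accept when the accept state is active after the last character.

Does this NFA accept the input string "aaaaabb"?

Answer: ACCEPT

Trace:
initial (ε-close {0}): {0,2,4,6}
'a' @ 1: {1,3,4,5,7,8,10}
'a' @ 2: {1,3,4,5,10,11,12}
'a' @ 3: {1,3,4,5,10,11,12}
'a' @ 4: {1,3,4,5,10,11,12}
'a' @ 5: {1,3,4,5,10,11,12}
'b' @ 6: {11,12,13}  [accepting]
'b' @ 7: {13}  [accepting]
final: {13}; accept 13 in set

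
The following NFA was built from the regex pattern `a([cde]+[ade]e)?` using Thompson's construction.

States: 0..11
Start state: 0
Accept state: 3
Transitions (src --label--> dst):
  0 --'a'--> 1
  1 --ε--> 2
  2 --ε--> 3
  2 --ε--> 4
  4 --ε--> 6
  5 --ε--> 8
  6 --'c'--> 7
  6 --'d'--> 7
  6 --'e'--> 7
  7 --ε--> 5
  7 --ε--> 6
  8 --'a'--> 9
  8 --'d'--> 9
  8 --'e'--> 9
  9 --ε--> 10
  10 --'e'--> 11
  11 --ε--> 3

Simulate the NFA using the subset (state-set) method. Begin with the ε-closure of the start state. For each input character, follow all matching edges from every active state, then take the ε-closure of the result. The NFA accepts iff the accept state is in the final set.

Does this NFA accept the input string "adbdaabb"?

start: ε-closure({0}) = {0}
'a' @ 1: {1,2,3,4,6}  ✓accept
'd' @ 2: {5,6,7,8}
'b' @ 3: {}  — dead — no transitions
rest 'daabb' ignored (set empty)
end set {} — state 3 not in

Answer: REJECT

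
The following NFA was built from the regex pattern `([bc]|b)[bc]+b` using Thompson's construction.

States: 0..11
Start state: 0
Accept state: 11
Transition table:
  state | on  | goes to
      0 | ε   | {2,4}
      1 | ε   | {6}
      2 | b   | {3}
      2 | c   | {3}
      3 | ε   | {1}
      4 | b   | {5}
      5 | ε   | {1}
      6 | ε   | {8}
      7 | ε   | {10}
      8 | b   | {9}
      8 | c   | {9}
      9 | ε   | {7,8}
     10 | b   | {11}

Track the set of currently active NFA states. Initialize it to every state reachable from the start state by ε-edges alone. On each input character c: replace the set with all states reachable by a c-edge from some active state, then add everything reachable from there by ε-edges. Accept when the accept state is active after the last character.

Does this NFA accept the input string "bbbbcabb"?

S₀ = ε-closure({0}) = {0,2,4}
'b' @ 1: {1,3,5,6,8}
'b' @ 2: {7,8,9,10}
'b' @ 3: {7,8,9,10,11}  [accepting]
'b' @ 4: {7,8,9,10,11}  [accepting]
'c' @ 5: {7,8,9,10}
'a' @ 6: {}  — dead — no transitions
rest 'bb' ignored (set empty)
end set {} — state 11 not in

Answer: REJECT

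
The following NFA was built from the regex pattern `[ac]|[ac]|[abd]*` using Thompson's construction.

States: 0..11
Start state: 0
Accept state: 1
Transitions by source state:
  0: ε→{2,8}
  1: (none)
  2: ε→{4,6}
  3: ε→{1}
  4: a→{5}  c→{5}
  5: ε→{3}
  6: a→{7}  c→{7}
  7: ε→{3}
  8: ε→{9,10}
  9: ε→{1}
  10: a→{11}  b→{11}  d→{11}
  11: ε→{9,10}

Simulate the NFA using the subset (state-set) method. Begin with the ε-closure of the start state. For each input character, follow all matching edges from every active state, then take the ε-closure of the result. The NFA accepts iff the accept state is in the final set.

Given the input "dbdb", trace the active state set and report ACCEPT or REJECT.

initial (ε-close {0}): {0,1,2,4,6,8,9,10}
'd' @ 1: {1,9,10,11}  ✓accept
'b' @ 2: {1,9,10,11}  ✓accept
'd' @ 3: {1,9,10,11}  ✓accept
'b' @ 4: {1,9,10,11}  ✓accept
end set {1,9,10,11} — state 1 in

Answer: ACCEPT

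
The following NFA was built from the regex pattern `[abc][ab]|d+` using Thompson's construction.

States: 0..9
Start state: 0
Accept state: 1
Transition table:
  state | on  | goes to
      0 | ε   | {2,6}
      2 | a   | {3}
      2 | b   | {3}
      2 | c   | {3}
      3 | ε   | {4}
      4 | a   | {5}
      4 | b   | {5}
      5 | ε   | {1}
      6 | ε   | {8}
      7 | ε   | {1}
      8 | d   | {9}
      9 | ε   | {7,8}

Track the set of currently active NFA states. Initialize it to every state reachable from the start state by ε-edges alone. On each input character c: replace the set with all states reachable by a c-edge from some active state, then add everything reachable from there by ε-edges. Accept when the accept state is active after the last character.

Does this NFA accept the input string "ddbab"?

Answer: REJECT

Derivation:
start: ε-closure({0}) = {0,2,6,8}
'd' @ 1: {1,7,8,9}  (accept∈set)
'd' @ 2: {1,7,8,9}  (accept∈set)
'b' @ 3: {}  — state set empty
rest 'ab' ignored (set empty)
after full input: {}  (accept=1 not in)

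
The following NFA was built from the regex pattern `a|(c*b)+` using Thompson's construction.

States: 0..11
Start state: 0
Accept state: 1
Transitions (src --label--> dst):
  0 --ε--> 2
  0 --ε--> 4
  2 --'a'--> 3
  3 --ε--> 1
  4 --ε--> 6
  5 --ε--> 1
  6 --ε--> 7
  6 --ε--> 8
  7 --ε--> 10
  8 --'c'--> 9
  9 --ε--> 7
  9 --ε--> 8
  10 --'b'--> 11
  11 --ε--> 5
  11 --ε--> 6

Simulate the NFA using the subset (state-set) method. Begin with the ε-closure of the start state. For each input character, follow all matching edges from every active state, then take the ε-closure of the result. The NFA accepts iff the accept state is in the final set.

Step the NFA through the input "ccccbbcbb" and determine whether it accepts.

Answer: ACCEPT

Trace:
initial (ε-close {0}): {0,2,4,6,7,8,10}
'c' @ 1: {7,8,9,10}
'c' @ 2: {7,8,9,10}
'c' @ 3: {7,8,9,10}
'c' @ 4: {7,8,9,10}
'b' @ 5: {1,5,6,7,8,10,11}  ✓accept
'b' @ 6: {1,5,6,7,8,10,11}  ✓accept
'c' @ 7: {7,8,9,10}
'b' @ 8: {1,5,6,7,8,10,11}  ✓accept
'b' @ 9: {1,5,6,7,8,10,11}  ✓accept
final: {1,5,6,7,8,10,11}; accept 1 in set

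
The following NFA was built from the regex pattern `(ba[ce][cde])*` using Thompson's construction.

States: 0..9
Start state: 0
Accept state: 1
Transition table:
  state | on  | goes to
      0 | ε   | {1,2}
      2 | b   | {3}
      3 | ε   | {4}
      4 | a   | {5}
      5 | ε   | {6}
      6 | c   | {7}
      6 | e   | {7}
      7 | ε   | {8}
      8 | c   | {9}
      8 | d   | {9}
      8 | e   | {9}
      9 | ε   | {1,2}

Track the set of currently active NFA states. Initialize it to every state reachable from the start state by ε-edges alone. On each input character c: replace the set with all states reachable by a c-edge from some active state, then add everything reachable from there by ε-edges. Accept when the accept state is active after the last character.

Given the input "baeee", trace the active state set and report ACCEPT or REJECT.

Answer: REJECT

Steps:
start: ε-closure({0}) = {0,1,2}
'b' @ 1: {3,4}
'a' @ 2: {5,6}
'e' @ 3: {7,8}
'e' @ 4: {1,2,9}  ✓accept
'e' @ 5: {}  — state set empty
final: {}; accept 1 not in set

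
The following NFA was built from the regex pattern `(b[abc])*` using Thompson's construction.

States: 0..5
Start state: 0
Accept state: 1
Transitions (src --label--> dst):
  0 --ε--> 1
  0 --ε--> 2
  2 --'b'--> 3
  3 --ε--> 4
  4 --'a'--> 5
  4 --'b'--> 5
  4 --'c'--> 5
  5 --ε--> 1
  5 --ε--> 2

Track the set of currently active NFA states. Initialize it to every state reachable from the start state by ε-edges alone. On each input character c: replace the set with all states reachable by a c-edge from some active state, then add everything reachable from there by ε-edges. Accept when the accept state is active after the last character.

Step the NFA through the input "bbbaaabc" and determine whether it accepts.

start: ε-closure({0}) = {0,1,2}
'b' @ 1: {3,4}
'b' @ 2: {1,2,5}  (accept∈set)
'b' @ 3: {3,4}
'a' @ 4: {1,2,5}  (accept∈set)
'a' @ 5: {}  — state set empty
rest 'abc' ignored (set empty)
end set {} — state 1 not in

Answer: REJECT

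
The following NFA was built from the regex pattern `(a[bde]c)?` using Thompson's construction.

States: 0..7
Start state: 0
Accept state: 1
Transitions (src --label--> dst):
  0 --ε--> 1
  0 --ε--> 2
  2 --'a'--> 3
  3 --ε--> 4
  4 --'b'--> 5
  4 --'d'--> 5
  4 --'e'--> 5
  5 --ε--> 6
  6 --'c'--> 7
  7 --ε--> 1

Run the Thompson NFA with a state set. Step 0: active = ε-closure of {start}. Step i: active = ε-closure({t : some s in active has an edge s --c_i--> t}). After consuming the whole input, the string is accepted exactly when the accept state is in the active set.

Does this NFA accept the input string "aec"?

start: ε-closure({0}) = {0,1,2}
'a' @ 1: {3,4}
'e' @ 2: {5,6}
'c' @ 3: {1,7}  ✓accept
end set {1,7} — state 1 in

Answer: ACCEPT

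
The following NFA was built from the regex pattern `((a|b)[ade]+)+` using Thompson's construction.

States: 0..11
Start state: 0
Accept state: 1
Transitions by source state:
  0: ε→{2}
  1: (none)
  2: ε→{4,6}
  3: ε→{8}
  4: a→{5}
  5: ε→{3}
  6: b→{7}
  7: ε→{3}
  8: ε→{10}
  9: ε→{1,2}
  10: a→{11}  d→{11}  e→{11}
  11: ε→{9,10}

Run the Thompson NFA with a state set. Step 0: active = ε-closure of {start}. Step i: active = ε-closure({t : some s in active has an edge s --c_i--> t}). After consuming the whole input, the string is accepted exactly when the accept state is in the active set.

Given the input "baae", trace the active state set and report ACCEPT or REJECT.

initial (ε-close {0}): {0,2,4,6}
'b' @ 1: {3,7,8,10}
'a' @ 2: {1,2,4,6,9,10,11}  (accept∈set)
'a' @ 3: {1,2,3,4,5,6,8,9,10,11}  (accept∈set)
'e' @ 4: {1,2,4,6,9,10,11}  (accept∈set)
after full input: {1,2,4,6,9,10,11}  (accept=1 in)

Answer: ACCEPT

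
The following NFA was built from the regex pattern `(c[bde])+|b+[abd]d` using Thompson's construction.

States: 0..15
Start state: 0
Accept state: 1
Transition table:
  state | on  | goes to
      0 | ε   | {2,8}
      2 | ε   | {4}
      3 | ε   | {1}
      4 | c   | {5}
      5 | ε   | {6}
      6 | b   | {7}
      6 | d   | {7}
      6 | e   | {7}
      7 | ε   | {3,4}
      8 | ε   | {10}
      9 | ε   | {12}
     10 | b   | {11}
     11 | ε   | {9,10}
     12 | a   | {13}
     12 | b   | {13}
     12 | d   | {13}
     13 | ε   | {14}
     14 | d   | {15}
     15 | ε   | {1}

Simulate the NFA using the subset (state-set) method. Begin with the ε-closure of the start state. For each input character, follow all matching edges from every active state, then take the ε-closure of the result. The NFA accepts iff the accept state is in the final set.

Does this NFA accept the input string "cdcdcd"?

Answer: ACCEPT

Derivation:
S₀ = ε-closure({0}) = {0,2,4,8,10}
'c' @ 1: {5,6}
'd' @ 2: {1,3,4,7}  (accept∈set)
'c' @ 3: {5,6}
'd' @ 4: {1,3,4,7}  (accept∈set)
'c' @ 5: {5,6}
'd' @ 6: {1,3,4,7}  (accept∈set)
after full input: {1,3,4,7}  (accept=1 in)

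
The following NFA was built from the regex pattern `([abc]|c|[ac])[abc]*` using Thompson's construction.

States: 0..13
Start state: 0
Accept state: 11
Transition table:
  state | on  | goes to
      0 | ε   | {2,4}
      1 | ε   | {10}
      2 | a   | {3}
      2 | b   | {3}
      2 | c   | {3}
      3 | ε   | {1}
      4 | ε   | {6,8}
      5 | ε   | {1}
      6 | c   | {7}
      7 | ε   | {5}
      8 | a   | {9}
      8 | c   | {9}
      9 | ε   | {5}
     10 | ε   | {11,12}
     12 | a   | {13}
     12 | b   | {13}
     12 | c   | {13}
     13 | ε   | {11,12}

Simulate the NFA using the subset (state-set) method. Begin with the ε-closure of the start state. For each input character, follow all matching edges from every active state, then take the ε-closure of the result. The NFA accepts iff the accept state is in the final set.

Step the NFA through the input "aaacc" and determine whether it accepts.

initial (ε-close {0}): {0,2,4,6,8}
'a' @ 1: {1,3,5,9,10,11,12}  [accepting]
'a' @ 2: {11,12,13}  [accepting]
'a' @ 3: {11,12,13}  [accepting]
'c' @ 4: {11,12,13}  [accepting]
'c' @ 5: {11,12,13}  [accepting]
final: {11,12,13}; accept 11 in set

Answer: ACCEPT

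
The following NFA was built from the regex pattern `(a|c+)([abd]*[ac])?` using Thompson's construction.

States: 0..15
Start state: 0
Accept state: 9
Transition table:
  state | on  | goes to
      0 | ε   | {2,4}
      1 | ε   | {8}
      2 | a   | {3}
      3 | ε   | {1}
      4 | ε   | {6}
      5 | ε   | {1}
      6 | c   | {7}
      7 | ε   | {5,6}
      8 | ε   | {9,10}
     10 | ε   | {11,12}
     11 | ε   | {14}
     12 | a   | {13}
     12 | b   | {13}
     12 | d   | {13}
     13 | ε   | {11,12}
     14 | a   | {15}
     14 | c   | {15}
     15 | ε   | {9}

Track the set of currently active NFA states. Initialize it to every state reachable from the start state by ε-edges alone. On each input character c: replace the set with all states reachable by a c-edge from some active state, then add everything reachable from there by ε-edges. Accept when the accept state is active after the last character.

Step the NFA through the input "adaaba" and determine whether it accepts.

initial (ε-close {0}): {0,2,4,6}
'a' @ 1: {1,3,8,9,10,11,12,14}  ✓accept
'd' @ 2: {11,12,13,14}
'a' @ 3: {9,11,12,13,14,15}  ✓accept
'a' @ 4: {9,11,12,13,14,15}  ✓accept
'b' @ 5: {11,12,13,14}
'a' @ 6: {9,11,12,13,14,15}  ✓accept
final: {9,11,12,13,14,15}; accept 9 in set

Answer: ACCEPT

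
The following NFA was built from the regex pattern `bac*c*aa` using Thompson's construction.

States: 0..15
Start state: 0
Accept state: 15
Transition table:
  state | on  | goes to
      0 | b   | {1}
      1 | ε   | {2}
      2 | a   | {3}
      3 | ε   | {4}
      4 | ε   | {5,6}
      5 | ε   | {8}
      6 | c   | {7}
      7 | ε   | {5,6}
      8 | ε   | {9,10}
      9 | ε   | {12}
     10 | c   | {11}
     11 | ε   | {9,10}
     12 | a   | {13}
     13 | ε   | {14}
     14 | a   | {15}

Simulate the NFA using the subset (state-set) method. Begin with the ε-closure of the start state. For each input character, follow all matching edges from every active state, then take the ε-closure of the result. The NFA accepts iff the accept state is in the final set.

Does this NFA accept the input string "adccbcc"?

S₀ = ε-closure({0}) = {0}
'a' @ 1: {}  — dead — no transitions
rest 'dccbcc' ignored (set empty)
after full input: {}  (accept=15 not in)

Answer: REJECT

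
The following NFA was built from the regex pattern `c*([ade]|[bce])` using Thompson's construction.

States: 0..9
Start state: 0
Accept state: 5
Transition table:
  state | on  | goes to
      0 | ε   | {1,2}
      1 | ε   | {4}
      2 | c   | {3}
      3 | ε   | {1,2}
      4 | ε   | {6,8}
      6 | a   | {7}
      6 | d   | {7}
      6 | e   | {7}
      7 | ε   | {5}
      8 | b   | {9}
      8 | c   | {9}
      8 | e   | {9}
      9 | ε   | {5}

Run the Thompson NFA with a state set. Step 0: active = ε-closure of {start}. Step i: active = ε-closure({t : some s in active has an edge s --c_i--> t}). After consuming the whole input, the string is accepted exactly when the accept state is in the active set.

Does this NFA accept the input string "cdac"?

Answer: REJECT

Steps:
initial (ε-close {0}): {0,1,2,4,6,8}
'c' @ 1: {1,2,3,4,5,6,8,9}  ✓accept
'd' @ 2: {5,7}  ✓accept
'a' @ 3: {}  — no active states
rest 'c' ignored (set empty)
final: {}; accept 5 not in set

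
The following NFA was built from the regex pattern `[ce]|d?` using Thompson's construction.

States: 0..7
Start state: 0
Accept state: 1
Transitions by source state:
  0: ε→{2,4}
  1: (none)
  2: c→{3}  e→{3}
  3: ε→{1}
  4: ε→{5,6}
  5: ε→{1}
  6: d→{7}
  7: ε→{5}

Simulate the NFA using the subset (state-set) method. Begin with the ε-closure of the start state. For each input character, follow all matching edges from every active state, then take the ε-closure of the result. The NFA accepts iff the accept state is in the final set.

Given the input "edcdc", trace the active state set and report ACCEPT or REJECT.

Answer: REJECT

Trace:
start: ε-closure({0}) = {0,1,2,4,5,6}
'e' @ 1: {1,3}  (accept∈set)
'd' @ 2: {}  — state set empty
rest 'cdc' ignored (set empty)
after full input: {}  (accept=1 not in)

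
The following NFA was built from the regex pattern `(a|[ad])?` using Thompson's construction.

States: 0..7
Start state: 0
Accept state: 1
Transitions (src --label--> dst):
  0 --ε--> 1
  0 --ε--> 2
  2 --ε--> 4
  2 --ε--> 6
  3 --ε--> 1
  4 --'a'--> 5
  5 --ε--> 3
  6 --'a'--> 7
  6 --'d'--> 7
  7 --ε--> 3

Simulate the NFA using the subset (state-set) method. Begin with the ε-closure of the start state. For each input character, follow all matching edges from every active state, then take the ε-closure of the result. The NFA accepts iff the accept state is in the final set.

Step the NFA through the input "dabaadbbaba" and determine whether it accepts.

initial (ε-close {0}): {0,1,2,4,6}
'd' @ 1: {1,3,7}  [accepting]
'a' @ 2: {}  — no active states
rest 'baadbbaba' ignored (set empty)
after full input: {}  (accept=1 not in)

Answer: REJECT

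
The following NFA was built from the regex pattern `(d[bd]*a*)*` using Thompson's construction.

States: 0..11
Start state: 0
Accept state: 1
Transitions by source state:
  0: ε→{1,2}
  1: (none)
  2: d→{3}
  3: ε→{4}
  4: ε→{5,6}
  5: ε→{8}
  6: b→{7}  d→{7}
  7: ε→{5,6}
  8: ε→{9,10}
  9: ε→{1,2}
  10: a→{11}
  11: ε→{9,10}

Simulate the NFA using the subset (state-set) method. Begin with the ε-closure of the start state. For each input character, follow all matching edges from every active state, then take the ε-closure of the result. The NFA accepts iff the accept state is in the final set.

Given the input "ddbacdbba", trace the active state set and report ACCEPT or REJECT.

Answer: REJECT

Trace:
initial (ε-close {0}): {0,1,2}
'd' @ 1: {1,2,3,4,5,6,8,9,10}  [accepting]
'd' @ 2: {1,2,3,4,5,6,7,8,9,10}  [accepting]
'b' @ 3: {1,2,5,6,7,8,9,10}  [accepting]
'a' @ 4: {1,2,9,10,11}  [accepting]
'c' @ 5: {}  — dead — no transitions
rest 'dbba' ignored (set empty)
end set {} — state 1 not in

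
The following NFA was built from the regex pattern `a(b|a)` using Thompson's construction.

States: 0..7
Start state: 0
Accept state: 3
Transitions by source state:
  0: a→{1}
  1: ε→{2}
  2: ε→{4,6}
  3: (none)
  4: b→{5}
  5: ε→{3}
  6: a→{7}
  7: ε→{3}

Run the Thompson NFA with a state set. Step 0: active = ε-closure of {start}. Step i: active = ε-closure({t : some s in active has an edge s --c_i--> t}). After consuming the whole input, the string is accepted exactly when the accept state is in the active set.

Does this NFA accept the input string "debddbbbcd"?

S₀ = ε-closure({0}) = {0}
'd' @ 1: {}  — dead — no transitions
rest 'ebddbbbcd' ignored (set empty)
after full input: {}  (accept=3 not in)

Answer: REJECT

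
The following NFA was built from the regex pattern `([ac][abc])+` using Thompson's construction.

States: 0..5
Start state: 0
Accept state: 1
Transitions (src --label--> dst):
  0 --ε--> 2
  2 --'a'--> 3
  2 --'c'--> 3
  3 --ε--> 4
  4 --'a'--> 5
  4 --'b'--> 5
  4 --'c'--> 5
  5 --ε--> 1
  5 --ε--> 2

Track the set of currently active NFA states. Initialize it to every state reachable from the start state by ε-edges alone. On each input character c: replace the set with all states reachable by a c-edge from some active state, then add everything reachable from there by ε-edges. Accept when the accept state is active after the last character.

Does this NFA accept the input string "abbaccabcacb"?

start: ε-closure({0}) = {0,2}
'a' @ 1: {3,4}
'b' @ 2: {1,2,5}  (accept∈set)
'b' @ 3: {}  — dead — no transitions
rest 'accabcacb' ignored (set empty)
after full input: {}  (accept=1 not in)

Answer: REJECT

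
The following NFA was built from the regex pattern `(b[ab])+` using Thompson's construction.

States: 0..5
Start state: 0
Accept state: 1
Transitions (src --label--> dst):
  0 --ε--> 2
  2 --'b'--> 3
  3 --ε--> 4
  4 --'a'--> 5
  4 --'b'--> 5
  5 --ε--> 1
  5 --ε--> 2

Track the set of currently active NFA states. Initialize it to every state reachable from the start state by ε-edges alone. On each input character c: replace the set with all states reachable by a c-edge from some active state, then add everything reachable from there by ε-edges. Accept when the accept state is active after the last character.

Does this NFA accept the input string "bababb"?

start: ε-closure({0}) = {0,2}
'b' @ 1: {3,4}
'a' @ 2: {1,2,5}  ✓accept
'b' @ 3: {3,4}
'a' @ 4: {1,2,5}  ✓accept
'b' @ 5: {3,4}
'b' @ 6: {1,2,5}  ✓accept
final: {1,2,5}; accept 1 in set

Answer: ACCEPT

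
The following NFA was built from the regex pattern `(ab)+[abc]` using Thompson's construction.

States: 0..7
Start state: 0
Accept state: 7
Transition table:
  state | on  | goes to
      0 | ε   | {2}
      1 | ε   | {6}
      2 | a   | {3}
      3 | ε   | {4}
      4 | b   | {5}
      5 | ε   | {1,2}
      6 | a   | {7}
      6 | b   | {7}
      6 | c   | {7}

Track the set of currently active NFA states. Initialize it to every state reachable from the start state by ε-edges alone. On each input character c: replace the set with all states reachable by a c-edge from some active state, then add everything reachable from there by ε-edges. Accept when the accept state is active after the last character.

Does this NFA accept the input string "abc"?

start: ε-closure({0}) = {0,2}
'a' @ 1: {3,4}
'b' @ 2: {1,2,5,6}
'c' @ 3: {7}  (accept∈set)
after full input: {7}  (accept=7 in)

Answer: ACCEPT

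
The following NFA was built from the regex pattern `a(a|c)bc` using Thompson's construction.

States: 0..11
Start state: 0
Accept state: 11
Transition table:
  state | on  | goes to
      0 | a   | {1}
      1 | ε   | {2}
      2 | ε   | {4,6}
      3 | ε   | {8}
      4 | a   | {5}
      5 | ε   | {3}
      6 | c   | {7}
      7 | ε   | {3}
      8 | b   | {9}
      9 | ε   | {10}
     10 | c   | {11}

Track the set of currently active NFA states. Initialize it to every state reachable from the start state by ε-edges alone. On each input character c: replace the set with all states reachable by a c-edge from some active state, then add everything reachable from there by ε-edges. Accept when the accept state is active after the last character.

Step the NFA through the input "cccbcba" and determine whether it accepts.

initial (ε-close {0}): {0}
'c' @ 1: {}  — state set empty
rest 'ccbcba' ignored (set empty)
after full input: {}  (accept=11 not in)

Answer: REJECT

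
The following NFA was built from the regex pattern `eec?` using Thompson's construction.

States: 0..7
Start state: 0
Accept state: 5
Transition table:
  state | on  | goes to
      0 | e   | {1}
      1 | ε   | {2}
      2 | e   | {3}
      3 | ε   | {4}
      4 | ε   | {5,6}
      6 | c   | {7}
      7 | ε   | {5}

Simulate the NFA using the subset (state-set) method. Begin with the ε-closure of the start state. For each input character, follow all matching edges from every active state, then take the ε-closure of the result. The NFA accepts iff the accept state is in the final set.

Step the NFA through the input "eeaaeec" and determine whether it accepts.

start: ε-closure({0}) = {0}
'e' @ 1: {1,2}
'e' @ 2: {3,4,5,6}  [accepting]
'a' @ 3: {}  — dead — no transitions
rest 'aeec' ignored (set empty)
final: {}; accept 5 not in set

Answer: REJECT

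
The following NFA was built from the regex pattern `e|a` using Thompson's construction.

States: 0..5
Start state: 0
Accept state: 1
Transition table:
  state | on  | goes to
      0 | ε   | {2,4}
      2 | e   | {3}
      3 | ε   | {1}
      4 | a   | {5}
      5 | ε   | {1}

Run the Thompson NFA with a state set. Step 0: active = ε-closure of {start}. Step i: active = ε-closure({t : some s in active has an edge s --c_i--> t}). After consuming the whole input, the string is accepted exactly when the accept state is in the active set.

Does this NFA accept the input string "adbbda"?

Answer: REJECT

Trace:
S₀ = ε-closure({0}) = {0,2,4}
'a' @ 1: {1,5}  ✓accept
'd' @ 2: {}  — state set empty
rest 'bbda' ignored (set empty)
after full input: {}  (accept=1 not in)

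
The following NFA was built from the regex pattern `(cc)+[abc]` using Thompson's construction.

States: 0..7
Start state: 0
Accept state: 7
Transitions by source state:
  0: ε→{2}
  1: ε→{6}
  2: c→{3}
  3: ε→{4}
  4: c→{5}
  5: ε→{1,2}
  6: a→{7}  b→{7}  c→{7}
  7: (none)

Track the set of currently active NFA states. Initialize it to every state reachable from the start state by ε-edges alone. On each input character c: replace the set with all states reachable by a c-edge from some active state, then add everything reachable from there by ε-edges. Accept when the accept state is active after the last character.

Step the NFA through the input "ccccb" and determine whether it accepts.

S₀ = ε-closure({0}) = {0,2}
'c' @ 1: {3,4}
'c' @ 2: {1,2,5,6}
'c' @ 3: {3,4,7}  ✓accept
'c' @ 4: {1,2,5,6}
'b' @ 5: {7}  ✓accept
end set {7} — state 7 in

Answer: ACCEPT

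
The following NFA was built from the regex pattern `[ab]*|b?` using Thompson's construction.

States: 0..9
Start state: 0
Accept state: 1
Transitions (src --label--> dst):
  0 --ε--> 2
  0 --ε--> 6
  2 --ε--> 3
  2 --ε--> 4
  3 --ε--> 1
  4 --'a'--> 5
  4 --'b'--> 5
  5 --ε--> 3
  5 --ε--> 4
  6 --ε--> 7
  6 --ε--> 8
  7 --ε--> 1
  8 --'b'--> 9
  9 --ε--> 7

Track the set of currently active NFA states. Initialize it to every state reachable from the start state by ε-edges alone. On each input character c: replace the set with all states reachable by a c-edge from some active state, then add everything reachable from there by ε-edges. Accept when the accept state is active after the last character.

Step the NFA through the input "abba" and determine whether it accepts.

start: ε-closure({0}) = {0,1,2,3,4,6,7,8}
'a' @ 1: {1,3,4,5}  ✓accept
'b' @ 2: {1,3,4,5}  ✓accept
'b' @ 3: {1,3,4,5}  ✓accept
'a' @ 4: {1,3,4,5}  ✓accept
end set {1,3,4,5} — state 1 in

Answer: ACCEPT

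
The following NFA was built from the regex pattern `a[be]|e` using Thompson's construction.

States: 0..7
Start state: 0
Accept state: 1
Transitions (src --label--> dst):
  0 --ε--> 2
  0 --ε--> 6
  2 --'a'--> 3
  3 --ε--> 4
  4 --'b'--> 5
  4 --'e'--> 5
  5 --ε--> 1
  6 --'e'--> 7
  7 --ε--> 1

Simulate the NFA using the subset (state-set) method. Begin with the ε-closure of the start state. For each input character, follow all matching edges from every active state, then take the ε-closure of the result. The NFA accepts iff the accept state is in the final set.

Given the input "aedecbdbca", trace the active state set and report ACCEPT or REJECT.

Answer: REJECT

Derivation:
start: ε-closure({0}) = {0,2,6}
'a' @ 1: {3,4}
'e' @ 2: {1,5}  [accepting]
'd' @ 3: {}  — dead — no transitions
rest 'ecbdbca' ignored (set empty)
after full input: {}  (accept=1 not in)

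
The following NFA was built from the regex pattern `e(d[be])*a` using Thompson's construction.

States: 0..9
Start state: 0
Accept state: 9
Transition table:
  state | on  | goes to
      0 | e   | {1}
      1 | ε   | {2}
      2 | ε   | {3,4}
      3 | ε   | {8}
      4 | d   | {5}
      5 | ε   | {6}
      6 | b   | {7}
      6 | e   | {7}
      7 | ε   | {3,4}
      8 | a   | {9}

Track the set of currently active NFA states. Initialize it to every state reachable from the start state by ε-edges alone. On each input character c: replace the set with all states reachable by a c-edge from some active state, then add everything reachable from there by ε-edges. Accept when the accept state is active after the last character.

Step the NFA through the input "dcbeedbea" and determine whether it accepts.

Answer: REJECT

Derivation:
initial (ε-close {0}): {0}
'd' @ 1: {}  — state set empty
rest 'cbeedbea' ignored (set empty)
after full input: {}  (accept=9 not in)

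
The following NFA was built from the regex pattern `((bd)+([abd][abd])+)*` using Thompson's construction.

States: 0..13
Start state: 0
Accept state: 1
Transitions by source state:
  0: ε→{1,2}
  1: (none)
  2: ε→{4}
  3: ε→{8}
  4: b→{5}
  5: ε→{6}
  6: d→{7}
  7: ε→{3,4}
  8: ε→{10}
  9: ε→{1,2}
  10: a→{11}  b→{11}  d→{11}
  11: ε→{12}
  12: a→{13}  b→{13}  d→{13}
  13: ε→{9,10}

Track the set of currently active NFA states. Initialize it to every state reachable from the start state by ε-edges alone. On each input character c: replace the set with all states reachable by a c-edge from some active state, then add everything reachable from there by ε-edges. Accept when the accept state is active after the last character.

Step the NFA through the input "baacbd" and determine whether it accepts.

initial (ε-close {0}): {0,1,2,4}
'b' @ 1: {5,6}
'a' @ 2: {}  — state set empty
rest 'acbd' ignored (set empty)
final: {}; accept 1 not in set

Answer: REJECT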